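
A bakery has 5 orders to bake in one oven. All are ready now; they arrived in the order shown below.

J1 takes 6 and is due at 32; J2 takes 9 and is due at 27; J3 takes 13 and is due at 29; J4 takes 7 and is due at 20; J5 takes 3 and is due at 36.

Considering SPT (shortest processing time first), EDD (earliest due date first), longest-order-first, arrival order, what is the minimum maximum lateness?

3

SPT (increasing processing time): J5 J1 J4 J2 J3.
J5: 0→3, due 36, lateness -33
J1: 3→9, due 32, lateness -23
J4: 9→16, due 20, lateness -4
J2: 16→25, due 27, lateness -2
J3: 25→38, due 29, lateness 9
Maximum = 9.
EDD (increasing due date): J4 J2 J3 J1 J5.
J4: 0→7, due 20, lateness -13
J2: 7→16, due 27, lateness -11
J3: 16→29, due 29, lateness 0
J1: 29→35, due 32, lateness 3
J5: 35→38, due 36, lateness 2
Maximum = 3.
LPT (decreasing processing time): J3 J2 J4 J1 J5.
J3: 0→13, due 29, lateness -16
J2: 13→22, due 27, lateness -5
J4: 22→29, due 20, lateness 9
J1: 29→35, due 32, lateness 3
J5: 35→38, due 36, lateness 2
Maximum = 9.
FIFO (arrival order): J1 J2 J3 J4 J5.
J1: 0→6, due 32, lateness -26
J2: 6→15, due 27, lateness -12
J3: 15→28, due 29, lateness -1
J4: 28→35, due 20, lateness 15
J5: 35→38, due 36, lateness 2
Maximum = 15.
SPT 9, EDD 3, LPT 9, FIFO 15 → minimum 3.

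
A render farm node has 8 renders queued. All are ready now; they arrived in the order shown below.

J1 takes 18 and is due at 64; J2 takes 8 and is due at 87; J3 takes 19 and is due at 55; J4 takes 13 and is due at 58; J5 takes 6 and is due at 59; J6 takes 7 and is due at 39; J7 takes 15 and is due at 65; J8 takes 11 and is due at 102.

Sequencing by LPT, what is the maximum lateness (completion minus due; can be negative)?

LPT (decreasing processing time): J3 J1 J7 J4 J8 J2 J6 J5.
J3: 0→19, due 55, lateness -36
J1: 19→37, due 64, lateness -27
J7: 37→52, due 65, lateness -13
J4: 52→65, due 58, lateness 7
J8: 65→76, due 102, lateness -26
J2: 76→84, due 87, lateness -3
J6: 84→91, due 39, lateness 52
J5: 91→97, due 59, lateness 38
Maximum = 52.

52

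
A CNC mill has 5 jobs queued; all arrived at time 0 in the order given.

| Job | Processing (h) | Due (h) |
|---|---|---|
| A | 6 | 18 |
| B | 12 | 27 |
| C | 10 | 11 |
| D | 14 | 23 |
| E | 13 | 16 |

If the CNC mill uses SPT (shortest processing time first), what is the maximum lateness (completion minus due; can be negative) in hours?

SPT (increasing processing time): A C B E D.
A: 0→6, due 18, lateness -12
C: 6→16, due 11, lateness 5
B: 16→28, due 27, lateness 1
E: 28→41, due 16, lateness 25
D: 41→55, due 23, lateness 32
Maximum = 32.

32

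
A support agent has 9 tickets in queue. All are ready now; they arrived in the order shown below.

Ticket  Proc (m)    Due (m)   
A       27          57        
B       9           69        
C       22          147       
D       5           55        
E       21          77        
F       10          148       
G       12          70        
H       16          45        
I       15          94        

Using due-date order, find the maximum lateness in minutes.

13

EDD (increasing due date): H D A B G E I C F.
H: 0→16, due 45, lateness -29
D: 16→21, due 55, lateness -34
A: 21→48, due 57, lateness -9
B: 48→57, due 69, lateness -12
G: 57→69, due 70, lateness -1
E: 69→90, due 77, lateness 13
I: 90→105, due 94, lateness 11
C: 105→127, due 147, lateness -20
F: 127→137, due 148, lateness -11
Maximum = 13.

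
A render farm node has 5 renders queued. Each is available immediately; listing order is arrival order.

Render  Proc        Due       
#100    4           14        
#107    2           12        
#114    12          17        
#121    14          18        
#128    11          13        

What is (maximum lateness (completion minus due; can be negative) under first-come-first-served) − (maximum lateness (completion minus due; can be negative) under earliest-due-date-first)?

FIFO (arrival order): #100 #107 #114 #121 #128.
#100: 0→4, due 14, lateness -10
#107: 4→6, due 12, lateness -6
#114: 6→18, due 17, lateness 1
#121: 18→32, due 18, lateness 14
#128: 32→43, due 13, lateness 30
Maximum = 30.
EDD (increasing due date): #107 #128 #100 #114 #121.
#107: 0→2, due 12, lateness -10
#128: 2→13, due 13, lateness 0
#100: 13→17, due 14, lateness 3
#114: 17→29, due 17, lateness 12
#121: 29→43, due 18, lateness 25
Maximum = 25.
Difference = 30 − 25 = 5.

5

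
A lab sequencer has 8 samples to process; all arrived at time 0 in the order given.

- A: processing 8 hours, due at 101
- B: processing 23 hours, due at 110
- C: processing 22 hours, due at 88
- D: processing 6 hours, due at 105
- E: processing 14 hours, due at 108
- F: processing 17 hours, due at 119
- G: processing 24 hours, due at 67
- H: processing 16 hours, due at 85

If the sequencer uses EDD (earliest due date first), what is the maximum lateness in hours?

EDD (increasing due date): G H C A D E B F.
G: 0→24, due 67, lateness -43
H: 24→40, due 85, lateness -45
C: 40→62, due 88, lateness -26
A: 62→70, due 101, lateness -31
D: 70→76, due 105, lateness -29
E: 76→90, due 108, lateness -18
B: 90→113, due 110, lateness 3
F: 113→130, due 119, lateness 11
Maximum = 11.

11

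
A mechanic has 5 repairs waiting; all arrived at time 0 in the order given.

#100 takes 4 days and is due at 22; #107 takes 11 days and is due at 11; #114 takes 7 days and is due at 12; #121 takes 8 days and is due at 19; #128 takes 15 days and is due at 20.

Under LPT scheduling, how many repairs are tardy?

4

LPT (decreasing processing time): #128 #107 #121 #114 #100.
#128: 0→15, due 20, tardiness 0
#107: 15→26, due 11, tardiness 15
#121: 26→34, due 19, tardiness 15
#114: 34→41, due 12, tardiness 29
#100: 41→45, due 22, tardiness 23
Late repairs: 4.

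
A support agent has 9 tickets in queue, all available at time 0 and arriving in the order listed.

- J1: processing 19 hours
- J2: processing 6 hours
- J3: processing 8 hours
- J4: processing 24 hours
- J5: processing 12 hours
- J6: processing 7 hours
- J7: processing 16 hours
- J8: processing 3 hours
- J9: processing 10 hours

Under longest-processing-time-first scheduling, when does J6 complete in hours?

LPT (decreasing processing time): J4 J1 J7 J5 J9 J3 J6 J2 J8.
J4: 0→24
J1: 24→43
J7: 43→59
J5: 59→71
J9: 71→81
J3: 81→89
J6: 89→96

96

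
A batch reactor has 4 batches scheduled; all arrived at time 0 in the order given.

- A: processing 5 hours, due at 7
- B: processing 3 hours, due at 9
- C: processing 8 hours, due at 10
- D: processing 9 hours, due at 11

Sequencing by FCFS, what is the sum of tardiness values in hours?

FIFO (arrival order): A B C D.
A: 0→5, due 7, tardiness 0
B: 5→8, due 9, tardiness 0
C: 8→16, due 10, tardiness 6
D: 16→25, due 11, tardiness 14
Sum = 0+0+6+14 = 20.

20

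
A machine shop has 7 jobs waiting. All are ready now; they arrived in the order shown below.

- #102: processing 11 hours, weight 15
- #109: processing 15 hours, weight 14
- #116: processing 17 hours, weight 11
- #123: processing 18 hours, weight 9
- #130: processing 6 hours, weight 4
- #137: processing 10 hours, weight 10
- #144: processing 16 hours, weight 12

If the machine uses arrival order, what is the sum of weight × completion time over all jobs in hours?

3705

FIFO (arrival order): #102 #109 #116 #123 #130 #137 #144.
#102: finishes 11, weight 15, w·C = 165
#109: finishes 26, weight 14, w·C = 364
#116: finishes 43, weight 11, w·C = 473
#123: finishes 61, weight 9, w·C = 549
#130: finishes 67, weight 4, w·C = 268
#137: finishes 77, weight 10, w·C = 770
#144: finishes 93, weight 12, w·C = 1116
Sum = 165+364+473+549+268+770+1116 = 3705.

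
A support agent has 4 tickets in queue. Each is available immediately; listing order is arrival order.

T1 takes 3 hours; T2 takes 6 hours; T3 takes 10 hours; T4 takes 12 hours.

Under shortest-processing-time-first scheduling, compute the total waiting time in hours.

SPT (increasing processing time): T1 T2 T3 T4.
T1: waits 0, runs 0→3
T2: waits 3, runs 3→9
T3: waits 9, runs 9→19
T4: waits 19, runs 19→31
Sum = 0+3+9+19 = 31.

31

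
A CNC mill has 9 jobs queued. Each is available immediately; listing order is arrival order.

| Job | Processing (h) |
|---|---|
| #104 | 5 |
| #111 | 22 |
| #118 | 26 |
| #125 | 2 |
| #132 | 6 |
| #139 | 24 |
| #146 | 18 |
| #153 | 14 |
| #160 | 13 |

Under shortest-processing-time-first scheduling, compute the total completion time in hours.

SPT (increasing processing time): #125 #104 #132 #160 #153 #146 #111 #139 #118.
#125: 0→2
#104: 2→7
#132: 7→13
#160: 13→26
#153: 26→40
#146: 40→58
#111: 58→80
#139: 80→104
#118: 104→130
Sum = 2+7+13+26+40+58+80+104+130 = 460.

460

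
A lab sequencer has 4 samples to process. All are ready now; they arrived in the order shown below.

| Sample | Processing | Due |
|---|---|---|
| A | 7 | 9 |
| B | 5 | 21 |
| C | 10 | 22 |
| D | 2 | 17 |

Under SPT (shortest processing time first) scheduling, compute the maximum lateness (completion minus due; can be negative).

SPT (increasing processing time): D B A C.
D: 0→2, due 17, lateness -15
B: 2→7, due 21, lateness -14
A: 7→14, due 9, lateness 5
C: 14→24, due 22, lateness 2
Maximum = 5.

5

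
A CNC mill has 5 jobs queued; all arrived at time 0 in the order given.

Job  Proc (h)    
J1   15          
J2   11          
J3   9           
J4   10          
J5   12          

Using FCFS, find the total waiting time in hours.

121

FIFO (arrival order): J1 J2 J3 J4 J5.
J1: waits 0, runs 0→15
J2: waits 15, runs 15→26
J3: waits 26, runs 26→35
J4: waits 35, runs 35→45
J5: waits 45, runs 45→57
Sum = 0+15+26+35+45 = 121.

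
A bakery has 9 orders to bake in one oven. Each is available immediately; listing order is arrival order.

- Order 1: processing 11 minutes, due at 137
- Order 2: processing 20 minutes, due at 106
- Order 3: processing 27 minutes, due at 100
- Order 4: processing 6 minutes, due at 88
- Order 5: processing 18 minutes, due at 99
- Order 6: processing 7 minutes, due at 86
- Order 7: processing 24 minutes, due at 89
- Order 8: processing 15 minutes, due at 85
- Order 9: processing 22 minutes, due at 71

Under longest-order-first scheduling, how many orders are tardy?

LPT (decreasing processing time): Order 3 Order 7 Order 9 Order 2 Order 5 Order 8 Order 1 Order 6 Order 4.
Order 3: 0→27, due 100, tardiness 0
Order 7: 27→51, due 89, tardiness 0
Order 9: 51→73, due 71, tardiness 2
Order 2: 73→93, due 106, tardiness 0
Order 5: 93→111, due 99, tardiness 12
Order 8: 111→126, due 85, tardiness 41
Order 1: 126→137, due 137, tardiness 0
Order 6: 137→144, due 86, tardiness 58
Order 4: 144→150, due 88, tardiness 62
Late orders: 5.

5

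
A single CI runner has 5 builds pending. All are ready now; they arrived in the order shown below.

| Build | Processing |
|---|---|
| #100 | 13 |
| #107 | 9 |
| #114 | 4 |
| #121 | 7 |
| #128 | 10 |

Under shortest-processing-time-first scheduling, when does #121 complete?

SPT (increasing processing time): #114 #121 #107 #128 #100.
#114: 0→4
#121: 4→11

11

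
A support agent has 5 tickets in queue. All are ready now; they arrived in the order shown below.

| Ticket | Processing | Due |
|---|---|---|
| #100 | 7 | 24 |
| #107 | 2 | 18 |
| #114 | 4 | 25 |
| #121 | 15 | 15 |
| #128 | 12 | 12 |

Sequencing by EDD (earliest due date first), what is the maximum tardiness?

EDD (increasing due date): #128 #121 #107 #100 #114.
#128: 0→12, due 12, tardiness 0
#121: 12→27, due 15, tardiness 12
#107: 27→29, due 18, tardiness 11
#100: 29→36, due 24, tardiness 12
#114: 36→40, due 25, tardiness 15
Maximum = 15.

15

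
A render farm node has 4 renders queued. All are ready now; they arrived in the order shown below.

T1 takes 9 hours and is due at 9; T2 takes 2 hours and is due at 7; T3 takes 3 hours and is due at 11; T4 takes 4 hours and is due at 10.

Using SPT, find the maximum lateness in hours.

9

SPT (increasing processing time): T2 T3 T4 T1.
T2: 0→2, due 7, lateness -5
T3: 2→5, due 11, lateness -6
T4: 5→9, due 10, lateness -1
T1: 9→18, due 9, lateness 9
Maximum = 9.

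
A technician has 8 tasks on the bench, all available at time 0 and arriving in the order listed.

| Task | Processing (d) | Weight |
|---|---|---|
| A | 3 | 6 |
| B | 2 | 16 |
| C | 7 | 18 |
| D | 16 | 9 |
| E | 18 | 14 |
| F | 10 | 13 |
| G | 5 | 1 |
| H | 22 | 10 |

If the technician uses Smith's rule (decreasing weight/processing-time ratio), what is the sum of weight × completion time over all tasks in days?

2479

WSPT (decreasing weight/processing-time ratio): B C A F E D H G.
B: finishes 2, weight 16, w·C = 32
C: finishes 9, weight 18, w·C = 162
A: finishes 12, weight 6, w·C = 72
F: finishes 22, weight 13, w·C = 286
E: finishes 40, weight 14, w·C = 560
D: finishes 56, weight 9, w·C = 504
H: finishes 78, weight 10, w·C = 780
G: finishes 83, weight 1, w·C = 83
Sum = 32+162+72+286+560+504+780+83 = 2479.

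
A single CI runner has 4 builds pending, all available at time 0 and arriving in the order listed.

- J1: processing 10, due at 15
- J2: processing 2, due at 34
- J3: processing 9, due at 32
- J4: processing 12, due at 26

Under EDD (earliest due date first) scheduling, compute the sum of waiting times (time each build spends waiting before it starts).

EDD (increasing due date): J1 J4 J3 J2.
J1: waits 0, runs 0→10
J4: waits 10, runs 10→22
J3: waits 22, runs 22→31
J2: waits 31, runs 31→33
Sum = 0+10+22+31 = 63.

63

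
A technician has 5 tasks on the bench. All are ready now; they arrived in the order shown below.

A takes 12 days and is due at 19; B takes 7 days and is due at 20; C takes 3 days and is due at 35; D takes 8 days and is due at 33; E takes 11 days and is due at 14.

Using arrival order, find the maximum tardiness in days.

27

FIFO (arrival order): A B C D E.
A: 0→12, due 19, tardiness 0
B: 12→19, due 20, tardiness 0
C: 19→22, due 35, tardiness 0
D: 22→30, due 33, tardiness 0
E: 30→41, due 14, tardiness 27
Maximum = 27.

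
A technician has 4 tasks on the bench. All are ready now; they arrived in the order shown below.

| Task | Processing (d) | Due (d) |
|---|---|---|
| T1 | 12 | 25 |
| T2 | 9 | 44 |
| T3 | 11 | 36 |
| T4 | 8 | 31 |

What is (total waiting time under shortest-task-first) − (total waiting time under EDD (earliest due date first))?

SPT (increasing processing time): T4 T2 T3 T1.
T4: waits 0, runs 0→8
T2: waits 8, runs 8→17
T3: waits 17, runs 17→28
T1: waits 28, runs 28→40
Sum = 0+8+17+28 = 53.
EDD (increasing due date): T1 T4 T3 T2.
T1: waits 0, runs 0→12
T4: waits 12, runs 12→20
T3: waits 20, runs 20→31
T2: waits 31, runs 31→40
Sum = 0+12+20+31 = 63.
Difference = 53 − 63 = -10.

-10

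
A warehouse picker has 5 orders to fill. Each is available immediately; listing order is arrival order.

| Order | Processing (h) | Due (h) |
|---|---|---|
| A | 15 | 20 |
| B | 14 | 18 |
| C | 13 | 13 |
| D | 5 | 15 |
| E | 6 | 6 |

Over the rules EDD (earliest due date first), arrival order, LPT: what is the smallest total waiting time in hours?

EDD (increasing due date): E C D B A.
E: waits 0, runs 0→6
C: waits 6, runs 6→19
D: waits 19, runs 19→24
B: waits 24, runs 24→38
A: waits 38, runs 38→53
Sum = 0+6+19+24+38 = 87.
FIFO (arrival order): A B C D E.
A: waits 0, runs 0→15
B: waits 15, runs 15→29
C: waits 29, runs 29→42
D: waits 42, runs 42→47
E: waits 47, runs 47→53
Sum = 0+15+29+42+47 = 133.
LPT (decreasing processing time): A B C E D.
A: waits 0, runs 0→15
B: waits 15, runs 15→29
C: waits 29, runs 29→42
E: waits 42, runs 42→48
D: waits 48, runs 48→53
Sum = 0+15+29+42+48 = 134.
EDD 87, FIFO 133, LPT 134 → minimum 87.

87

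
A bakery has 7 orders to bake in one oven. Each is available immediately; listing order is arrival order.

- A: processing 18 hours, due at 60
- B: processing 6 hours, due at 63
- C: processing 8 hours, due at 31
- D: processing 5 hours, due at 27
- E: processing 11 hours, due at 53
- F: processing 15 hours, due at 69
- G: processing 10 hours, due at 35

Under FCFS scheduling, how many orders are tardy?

3

FIFO (arrival order): A B C D E F G.
A: 0→18, due 60, tardiness 0
B: 18→24, due 63, tardiness 0
C: 24→32, due 31, tardiness 1
D: 32→37, due 27, tardiness 10
E: 37→48, due 53, tardiness 0
F: 48→63, due 69, tardiness 0
G: 63→73, due 35, tardiness 38
Late orders: 3.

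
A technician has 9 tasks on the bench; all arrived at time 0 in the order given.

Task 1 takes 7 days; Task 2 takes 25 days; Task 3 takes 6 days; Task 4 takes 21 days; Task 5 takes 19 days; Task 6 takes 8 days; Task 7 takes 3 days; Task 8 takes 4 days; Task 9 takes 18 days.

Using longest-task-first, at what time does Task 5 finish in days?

LPT (decreasing processing time): Task 2 Task 4 Task 5 Task 9 Task 6 Task 1 Task 3 Task 8 Task 7.
Task 2: 0→25
Task 4: 25→46
Task 5: 46→65

65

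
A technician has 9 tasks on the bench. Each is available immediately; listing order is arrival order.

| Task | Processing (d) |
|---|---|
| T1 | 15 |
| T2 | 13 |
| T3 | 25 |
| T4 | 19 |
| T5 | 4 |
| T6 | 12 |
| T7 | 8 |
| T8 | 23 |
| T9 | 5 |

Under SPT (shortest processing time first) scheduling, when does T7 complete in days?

17

SPT (increasing processing time): T5 T9 T7 T6 T2 T1 T4 T8 T3.
T5: 0→4
T9: 4→9
T7: 9→17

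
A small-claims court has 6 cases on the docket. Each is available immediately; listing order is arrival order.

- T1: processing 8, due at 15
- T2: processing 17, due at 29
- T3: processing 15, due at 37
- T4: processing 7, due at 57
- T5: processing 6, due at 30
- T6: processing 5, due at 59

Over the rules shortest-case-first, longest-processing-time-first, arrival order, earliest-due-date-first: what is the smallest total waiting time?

SPT (increasing processing time): T6 T5 T4 T1 T3 T2.
T6: waits 0, runs 0→5
T5: waits 5, runs 5→11
T4: waits 11, runs 11→18
T1: waits 18, runs 18→26
T3: waits 26, runs 26→41
T2: waits 41, runs 41→58
Sum = 0+5+11+18+26+41 = 101.
LPT (decreasing processing time): T2 T3 T1 T4 T5 T6.
T2: waits 0, runs 0→17
T3: waits 17, runs 17→32
T1: waits 32, runs 32→40
T4: waits 40, runs 40→47
T5: waits 47, runs 47→53
T6: waits 53, runs 53→58
Sum = 0+17+32+40+47+53 = 189.
FIFO (arrival order): T1 T2 T3 T4 T5 T6.
T1: waits 0, runs 0→8
T2: waits 8, runs 8→25
T3: waits 25, runs 25→40
T4: waits 40, runs 40→47
T5: waits 47, runs 47→53
T6: waits 53, runs 53→58
Sum = 0+8+25+40+47+53 = 173.
EDD (increasing due date): T1 T2 T5 T3 T4 T6.
T1: waits 0, runs 0→8
T2: waits 8, runs 8→25
T5: waits 25, runs 25→31
T3: waits 31, runs 31→46
T4: waits 46, runs 46→53
T6: waits 53, runs 53→58
Sum = 0+8+25+31+46+53 = 163.
SPT 101, LPT 189, FIFO 173, EDD 163 → minimum 101.

101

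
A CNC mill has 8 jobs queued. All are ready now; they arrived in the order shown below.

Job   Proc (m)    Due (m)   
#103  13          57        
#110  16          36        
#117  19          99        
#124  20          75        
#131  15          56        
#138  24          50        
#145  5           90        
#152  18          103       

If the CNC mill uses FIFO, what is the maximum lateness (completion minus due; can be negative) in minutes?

FIFO (arrival order): #103 #110 #117 #124 #131 #138 #145 #152.
#103: 0→13, due 57, lateness -44
#110: 13→29, due 36, lateness -7
#117: 29→48, due 99, lateness -51
#124: 48→68, due 75, lateness -7
#131: 68→83, due 56, lateness 27
#138: 83→107, due 50, lateness 57
#145: 107→112, due 90, lateness 22
#152: 112→130, due 103, lateness 27
Maximum = 57.

57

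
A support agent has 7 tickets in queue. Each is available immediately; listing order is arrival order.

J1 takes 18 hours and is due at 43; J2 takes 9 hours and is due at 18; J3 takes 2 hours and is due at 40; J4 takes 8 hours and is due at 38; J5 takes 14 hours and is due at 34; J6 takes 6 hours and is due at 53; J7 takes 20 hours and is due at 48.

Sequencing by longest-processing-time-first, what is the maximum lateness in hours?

43

LPT (decreasing processing time): J7 J1 J5 J2 J4 J6 J3.
J7: 0→20, due 48, lateness -28
J1: 20→38, due 43, lateness -5
J5: 38→52, due 34, lateness 18
J2: 52→61, due 18, lateness 43
J4: 61→69, due 38, lateness 31
J6: 69→75, due 53, lateness 22
J3: 75→77, due 40, lateness 37
Maximum = 43.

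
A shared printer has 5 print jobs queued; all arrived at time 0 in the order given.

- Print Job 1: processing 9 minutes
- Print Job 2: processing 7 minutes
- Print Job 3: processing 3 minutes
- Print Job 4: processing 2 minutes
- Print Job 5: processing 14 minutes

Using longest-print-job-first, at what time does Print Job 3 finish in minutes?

LPT (decreasing processing time): Print Job 5 Print Job 1 Print Job 2 Print Job 3 Print Job 4.
Print Job 5: 0→14
Print Job 1: 14→23
Print Job 2: 23→30
Print Job 3: 30→33

33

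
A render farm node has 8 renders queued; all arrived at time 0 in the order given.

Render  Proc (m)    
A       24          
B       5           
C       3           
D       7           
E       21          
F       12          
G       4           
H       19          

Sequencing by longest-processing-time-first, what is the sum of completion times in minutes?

LPT (decreasing processing time): A E H F D B G C.
A: 0→24
E: 24→45
H: 45→64
F: 64→76
D: 76→83
B: 83→88
G: 88→92
C: 92→95
Sum = 24+45+64+76+83+88+92+95 = 567.

567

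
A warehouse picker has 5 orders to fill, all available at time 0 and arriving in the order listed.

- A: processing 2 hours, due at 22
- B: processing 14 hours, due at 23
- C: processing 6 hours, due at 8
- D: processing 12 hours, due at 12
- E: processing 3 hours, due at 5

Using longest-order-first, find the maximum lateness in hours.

30

LPT (decreasing processing time): B D C E A.
B: 0→14, due 23, lateness -9
D: 14→26, due 12, lateness 14
C: 26→32, due 8, lateness 24
E: 32→35, due 5, lateness 30
A: 35→37, due 22, lateness 15
Maximum = 30.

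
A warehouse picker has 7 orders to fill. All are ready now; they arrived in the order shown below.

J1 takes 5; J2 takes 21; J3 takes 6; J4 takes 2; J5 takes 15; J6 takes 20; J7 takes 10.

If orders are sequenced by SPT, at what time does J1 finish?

7

SPT (increasing processing time): J4 J1 J3 J7 J5 J6 J2.
J4: 0→2
J1: 2→7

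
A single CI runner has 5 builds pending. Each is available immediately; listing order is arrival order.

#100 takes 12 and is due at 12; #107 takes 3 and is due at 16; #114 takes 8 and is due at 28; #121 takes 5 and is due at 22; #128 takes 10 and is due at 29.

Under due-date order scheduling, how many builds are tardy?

EDD (increasing due date): #100 #107 #121 #114 #128.
#100: 0→12, due 12, tardiness 0
#107: 12→15, due 16, tardiness 0
#121: 15→20, due 22, tardiness 0
#114: 20→28, due 28, tardiness 0
#128: 28→38, due 29, tardiness 9
Late builds: 1.

1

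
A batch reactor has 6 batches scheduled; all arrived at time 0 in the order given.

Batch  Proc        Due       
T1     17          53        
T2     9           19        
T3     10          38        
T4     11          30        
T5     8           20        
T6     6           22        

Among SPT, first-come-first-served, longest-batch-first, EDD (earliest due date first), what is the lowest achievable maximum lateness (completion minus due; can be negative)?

SPT (increasing processing time): T6 T5 T2 T3 T4 T1.
T6: 0→6, due 22, lateness -16
T5: 6→14, due 20, lateness -6
T2: 14→23, due 19, lateness 4
T3: 23→33, due 38, lateness -5
T4: 33→44, due 30, lateness 14
T1: 44→61, due 53, lateness 8
Maximum = 14.
FIFO (arrival order): T1 T2 T3 T4 T5 T6.
T1: 0→17, due 53, lateness -36
T2: 17→26, due 19, lateness 7
T3: 26→36, due 38, lateness -2
T4: 36→47, due 30, lateness 17
T5: 47→55, due 20, lateness 35
T6: 55→61, due 22, lateness 39
Maximum = 39.
LPT (decreasing processing time): T1 T4 T3 T2 T5 T6.
T1: 0→17, due 53, lateness -36
T4: 17→28, due 30, lateness -2
T3: 28→38, due 38, lateness 0
T2: 38→47, due 19, lateness 28
T5: 47→55, due 20, lateness 35
T6: 55→61, due 22, lateness 39
Maximum = 39.
EDD (increasing due date): T2 T5 T6 T4 T3 T1.
T2: 0→9, due 19, lateness -10
T5: 9→17, due 20, lateness -3
T6: 17→23, due 22, lateness 1
T4: 23→34, due 30, lateness 4
T3: 34→44, due 38, lateness 6
T1: 44→61, due 53, lateness 8
Maximum = 8.
SPT 14, FIFO 39, LPT 39, EDD 8 → minimum 8.

8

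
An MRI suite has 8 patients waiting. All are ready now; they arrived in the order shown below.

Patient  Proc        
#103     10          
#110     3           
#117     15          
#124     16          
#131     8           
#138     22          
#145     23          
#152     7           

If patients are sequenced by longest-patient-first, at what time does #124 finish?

61

LPT (decreasing processing time): #145 #138 #124 #117 #103 #131 #152 #110.
#145: 0→23
#138: 23→45
#124: 45→61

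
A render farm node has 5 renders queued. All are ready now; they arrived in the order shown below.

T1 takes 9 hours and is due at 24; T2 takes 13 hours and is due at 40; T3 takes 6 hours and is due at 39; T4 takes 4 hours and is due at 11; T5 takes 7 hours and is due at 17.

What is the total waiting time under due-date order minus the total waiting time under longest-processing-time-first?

EDD (increasing due date): T4 T5 T1 T3 T2.
T4: waits 0, runs 0→4
T5: waits 4, runs 4→11
T1: waits 11, runs 11→20
T3: waits 20, runs 20→26
T2: waits 26, runs 26→39
Sum = 0+4+11+20+26 = 61.
LPT (decreasing processing time): T2 T1 T5 T3 T4.
T2: waits 0, runs 0→13
T1: waits 13, runs 13→22
T5: waits 22, runs 22→29
T3: waits 29, runs 29→35
T4: waits 35, runs 35→39
Sum = 0+13+22+29+35 = 99.
Difference = 61 − 99 = -38.

-38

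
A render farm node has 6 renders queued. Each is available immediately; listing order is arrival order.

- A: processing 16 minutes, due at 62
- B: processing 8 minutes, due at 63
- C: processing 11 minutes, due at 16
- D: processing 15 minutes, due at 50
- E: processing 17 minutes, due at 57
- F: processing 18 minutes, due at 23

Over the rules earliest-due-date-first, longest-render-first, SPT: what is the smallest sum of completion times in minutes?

EDD (increasing due date): C F D E A B.
C: 0→11
F: 11→29
D: 29→44
E: 44→61
A: 61→77
B: 77→85
Sum = 11+29+44+61+77+85 = 307.
LPT (decreasing processing time): F E A D C B.
F: 0→18
E: 18→35
A: 35→51
D: 51→66
C: 66→77
B: 77→85
Sum = 18+35+51+66+77+85 = 332.
SPT (increasing processing time): B C D A E F.
B: 0→8
C: 8→19
D: 19→34
A: 34→50
E: 50→67
F: 67→85
Sum = 8+19+34+50+67+85 = 263.
EDD 307, LPT 332, SPT 263 → minimum 263.

263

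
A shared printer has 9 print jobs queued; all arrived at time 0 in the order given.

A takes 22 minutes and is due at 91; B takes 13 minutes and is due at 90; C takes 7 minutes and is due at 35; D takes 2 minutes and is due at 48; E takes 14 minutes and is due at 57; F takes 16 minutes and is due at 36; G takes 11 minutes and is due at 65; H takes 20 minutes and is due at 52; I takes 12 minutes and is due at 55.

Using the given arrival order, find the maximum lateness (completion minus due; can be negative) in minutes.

62

FIFO (arrival order): A B C D E F G H I.
A: 0→22, due 91, lateness -69
B: 22→35, due 90, lateness -55
C: 35→42, due 35, lateness 7
D: 42→44, due 48, lateness -4
E: 44→58, due 57, lateness 1
F: 58→74, due 36, lateness 38
G: 74→85, due 65, lateness 20
H: 85→105, due 52, lateness 53
I: 105→117, due 55, lateness 62
Maximum = 62.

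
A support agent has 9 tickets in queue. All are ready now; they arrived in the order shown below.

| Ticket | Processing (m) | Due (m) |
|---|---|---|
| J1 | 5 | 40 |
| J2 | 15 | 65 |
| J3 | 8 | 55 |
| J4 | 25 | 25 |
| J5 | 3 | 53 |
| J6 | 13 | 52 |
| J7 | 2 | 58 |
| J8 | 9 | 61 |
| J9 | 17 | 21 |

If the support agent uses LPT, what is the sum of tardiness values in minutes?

222

LPT (decreasing processing time): J4 J9 J2 J6 J8 J3 J1 J5 J7.
J4: 0→25, due 25, tardiness 0
J9: 25→42, due 21, tardiness 21
J2: 42→57, due 65, tardiness 0
J6: 57→70, due 52, tardiness 18
J8: 70→79, due 61, tardiness 18
J3: 79→87, due 55, tardiness 32
J1: 87→92, due 40, tardiness 52
J5: 92→95, due 53, tardiness 42
J7: 95→97, due 58, tardiness 39
Sum = 0+21+0+18+18+32+52+42+39 = 222.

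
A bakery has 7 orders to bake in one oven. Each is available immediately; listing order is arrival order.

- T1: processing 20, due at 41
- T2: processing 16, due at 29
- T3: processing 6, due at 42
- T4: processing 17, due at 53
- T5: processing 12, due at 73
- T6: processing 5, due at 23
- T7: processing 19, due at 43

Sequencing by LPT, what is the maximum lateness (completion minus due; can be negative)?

72

LPT (decreasing processing time): T1 T7 T4 T2 T5 T3 T6.
T1: 0→20, due 41, lateness -21
T7: 20→39, due 43, lateness -4
T4: 39→56, due 53, lateness 3
T2: 56→72, due 29, lateness 43
T5: 72→84, due 73, lateness 11
T3: 84→90, due 42, lateness 48
T6: 90→95, due 23, lateness 72
Maximum = 72.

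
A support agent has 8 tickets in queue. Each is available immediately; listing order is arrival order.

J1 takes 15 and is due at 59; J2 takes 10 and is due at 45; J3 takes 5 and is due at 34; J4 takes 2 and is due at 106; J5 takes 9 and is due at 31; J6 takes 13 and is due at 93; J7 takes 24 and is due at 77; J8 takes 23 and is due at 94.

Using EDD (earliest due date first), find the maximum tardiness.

5

EDD (increasing due date): J5 J3 J2 J1 J7 J6 J8 J4.
J5: 0→9, due 31, tardiness 0
J3: 9→14, due 34, tardiness 0
J2: 14→24, due 45, tardiness 0
J1: 24→39, due 59, tardiness 0
J7: 39→63, due 77, tardiness 0
J6: 63→76, due 93, tardiness 0
J8: 76→99, due 94, tardiness 5
J4: 99→101, due 106, tardiness 0
Maximum = 5.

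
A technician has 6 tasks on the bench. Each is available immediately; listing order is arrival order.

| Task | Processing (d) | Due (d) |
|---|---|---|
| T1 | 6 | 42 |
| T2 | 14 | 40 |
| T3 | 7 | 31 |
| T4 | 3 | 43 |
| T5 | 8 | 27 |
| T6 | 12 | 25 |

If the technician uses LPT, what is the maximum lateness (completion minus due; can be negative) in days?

10

LPT (decreasing processing time): T2 T6 T5 T3 T1 T4.
T2: 0→14, due 40, lateness -26
T6: 14→26, due 25, lateness 1
T5: 26→34, due 27, lateness 7
T3: 34→41, due 31, lateness 10
T1: 41→47, due 42, lateness 5
T4: 47→50, due 43, lateness 7
Maximum = 10.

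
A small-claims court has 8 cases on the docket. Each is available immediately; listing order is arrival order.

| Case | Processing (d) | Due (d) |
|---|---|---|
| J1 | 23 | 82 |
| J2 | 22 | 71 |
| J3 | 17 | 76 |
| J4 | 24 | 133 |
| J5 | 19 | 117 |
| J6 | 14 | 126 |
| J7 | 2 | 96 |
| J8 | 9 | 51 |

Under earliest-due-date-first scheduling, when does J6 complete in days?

106

EDD (increasing due date): J8 J2 J3 J1 J7 J5 J6 J4.
J8: 0→9
J2: 9→31
J3: 31→48
J1: 48→71
J7: 71→73
J5: 73→92
J6: 92→106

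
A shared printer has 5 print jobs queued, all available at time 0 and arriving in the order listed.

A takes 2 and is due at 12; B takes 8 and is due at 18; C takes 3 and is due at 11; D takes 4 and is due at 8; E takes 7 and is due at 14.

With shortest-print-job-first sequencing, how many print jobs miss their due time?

SPT (increasing processing time): A C D E B.
A: 0→2, due 12, tardiness 0
C: 2→5, due 11, tardiness 0
D: 5→9, due 8, tardiness 1
E: 9→16, due 14, tardiness 2
B: 16→24, due 18, tardiness 6
Late print jobs: 3.

3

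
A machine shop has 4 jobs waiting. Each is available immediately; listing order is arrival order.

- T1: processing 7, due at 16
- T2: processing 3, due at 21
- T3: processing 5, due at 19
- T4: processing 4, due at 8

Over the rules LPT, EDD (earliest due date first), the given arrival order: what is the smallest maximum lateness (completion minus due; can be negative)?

-2

LPT (decreasing processing time): T1 T3 T4 T2.
T1: 0→7, due 16, lateness -9
T3: 7→12, due 19, lateness -7
T4: 12→16, due 8, lateness 8
T2: 16→19, due 21, lateness -2
Maximum = 8.
EDD (increasing due date): T4 T1 T3 T2.
T4: 0→4, due 8, lateness -4
T1: 4→11, due 16, lateness -5
T3: 11→16, due 19, lateness -3
T2: 16→19, due 21, lateness -2
Maximum = -2.
FIFO (arrival order): T1 T2 T3 T4.
T1: 0→7, due 16, lateness -9
T2: 7→10, due 21, lateness -11
T3: 10→15, due 19, lateness -4
T4: 15→19, due 8, lateness 11
Maximum = 11.
LPT 8, EDD -2, FIFO 11 → minimum -2.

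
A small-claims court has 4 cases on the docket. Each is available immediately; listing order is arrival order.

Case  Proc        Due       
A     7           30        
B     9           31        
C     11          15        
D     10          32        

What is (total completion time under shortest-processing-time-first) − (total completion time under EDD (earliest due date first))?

-7

SPT (increasing processing time): A B D C.
A: 0→7
B: 7→16
D: 16→26
C: 26→37
Sum = 7+16+26+37 = 86.
EDD (increasing due date): C A B D.
C: 0→11
A: 11→18
B: 18→27
D: 27→37
Sum = 11+18+27+37 = 93.
Difference = 86 − 93 = -7.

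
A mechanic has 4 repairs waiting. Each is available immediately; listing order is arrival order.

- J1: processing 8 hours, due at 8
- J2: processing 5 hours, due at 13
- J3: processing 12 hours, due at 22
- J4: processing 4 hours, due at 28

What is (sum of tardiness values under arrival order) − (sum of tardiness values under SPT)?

-12

FIFO (arrival order): J1 J2 J3 J4.
J1: 0→8, due 8, tardiness 0
J2: 8→13, due 13, tardiness 0
J3: 13→25, due 22, tardiness 3
J4: 25→29, due 28, tardiness 1
Sum = 0+0+3+1 = 4.
SPT (increasing processing time): J4 J2 J1 J3.
J4: 0→4, due 28, tardiness 0
J2: 4→9, due 13, tardiness 0
J1: 9→17, due 8, tardiness 9
J3: 17→29, due 22, tardiness 7
Sum = 0+0+9+7 = 16.
Difference = 4 − 16 = -12.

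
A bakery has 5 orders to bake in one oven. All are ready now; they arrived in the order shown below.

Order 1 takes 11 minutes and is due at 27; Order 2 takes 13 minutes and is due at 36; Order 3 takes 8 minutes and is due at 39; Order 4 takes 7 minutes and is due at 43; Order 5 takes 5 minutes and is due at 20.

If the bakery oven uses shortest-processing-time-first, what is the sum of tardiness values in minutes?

12

SPT (increasing processing time): Order 5 Order 4 Order 3 Order 1 Order 2.
Order 5: 0→5, due 20, tardiness 0
Order 4: 5→12, due 43, tardiness 0
Order 3: 12→20, due 39, tardiness 0
Order 1: 20→31, due 27, tardiness 4
Order 2: 31→44, due 36, tardiness 8
Sum = 0+0+0+4+8 = 12.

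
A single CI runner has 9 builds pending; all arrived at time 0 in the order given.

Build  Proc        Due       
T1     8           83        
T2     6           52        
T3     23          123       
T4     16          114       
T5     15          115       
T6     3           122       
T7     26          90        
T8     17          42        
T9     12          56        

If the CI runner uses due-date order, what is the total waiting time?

EDD (increasing due date): T8 T2 T9 T1 T7 T4 T5 T6 T3.
T8: waits 0, runs 0→17
T2: waits 17, runs 17→23
T9: waits 23, runs 23→35
T1: waits 35, runs 35→43
T7: waits 43, runs 43→69
T4: waits 69, runs 69→85
T5: waits 85, runs 85→100
T6: waits 100, runs 100→103
T3: waits 103, runs 103→126
Sum = 0+17+23+35+43+69+85+100+103 = 475.

475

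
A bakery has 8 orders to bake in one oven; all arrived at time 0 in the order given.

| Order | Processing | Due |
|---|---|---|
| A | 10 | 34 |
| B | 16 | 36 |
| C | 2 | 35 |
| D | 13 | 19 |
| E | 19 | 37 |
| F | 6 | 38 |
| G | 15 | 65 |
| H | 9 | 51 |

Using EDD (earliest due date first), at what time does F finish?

EDD (increasing due date): D A C B E F H G.
D: 0→13
A: 13→23
C: 23→25
B: 25→41
E: 41→60
F: 60→66

66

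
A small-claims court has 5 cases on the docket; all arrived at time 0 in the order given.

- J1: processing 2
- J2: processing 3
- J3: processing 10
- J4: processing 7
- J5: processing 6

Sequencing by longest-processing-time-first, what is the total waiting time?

LPT (decreasing processing time): J3 J4 J5 J2 J1.
J3: waits 0, runs 0→10
J4: waits 10, runs 10→17
J5: waits 17, runs 17→23
J2: waits 23, runs 23→26
J1: waits 26, runs 26→28
Sum = 0+10+17+23+26 = 76.

76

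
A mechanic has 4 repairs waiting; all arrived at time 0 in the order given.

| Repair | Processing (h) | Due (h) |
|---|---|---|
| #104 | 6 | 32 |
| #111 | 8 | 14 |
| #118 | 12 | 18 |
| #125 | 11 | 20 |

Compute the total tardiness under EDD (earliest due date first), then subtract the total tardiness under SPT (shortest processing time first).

-6

EDD (increasing due date): #111 #118 #125 #104.
#111: 0→8, due 14, tardiness 0
#118: 8→20, due 18, tardiness 2
#125: 20→31, due 20, tardiness 11
#104: 31→37, due 32, tardiness 5
Sum = 0+2+11+5 = 18.
SPT (increasing processing time): #104 #111 #125 #118.
#104: 0→6, due 32, tardiness 0
#111: 6→14, due 14, tardiness 0
#125: 14→25, due 20, tardiness 5
#118: 25→37, due 18, tardiness 19
Sum = 0+0+5+19 = 24.
Difference = 18 − 24 = -6.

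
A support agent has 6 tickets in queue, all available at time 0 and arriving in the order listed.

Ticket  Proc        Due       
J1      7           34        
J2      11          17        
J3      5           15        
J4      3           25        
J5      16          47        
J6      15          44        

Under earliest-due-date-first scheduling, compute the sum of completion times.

EDD (increasing due date): J3 J2 J4 J1 J6 J5.
J3: 0→5
J2: 5→16
J4: 16→19
J1: 19→26
J6: 26→41
J5: 41→57
Sum = 5+16+19+26+41+57 = 164.

164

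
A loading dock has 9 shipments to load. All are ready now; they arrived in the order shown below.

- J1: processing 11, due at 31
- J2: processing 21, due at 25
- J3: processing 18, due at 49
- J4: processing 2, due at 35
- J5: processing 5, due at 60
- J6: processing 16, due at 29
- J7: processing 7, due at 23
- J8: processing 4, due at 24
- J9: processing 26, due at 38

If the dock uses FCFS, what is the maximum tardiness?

72

FIFO (arrival order): J1 J2 J3 J4 J5 J6 J7 J8 J9.
J1: 0→11, due 31, tardiness 0
J2: 11→32, due 25, tardiness 7
J3: 32→50, due 49, tardiness 1
J4: 50→52, due 35, tardiness 17
J5: 52→57, due 60, tardiness 0
J6: 57→73, due 29, tardiness 44
J7: 73→80, due 23, tardiness 57
J8: 80→84, due 24, tardiness 60
J9: 84→110, due 38, tardiness 72
Maximum = 72.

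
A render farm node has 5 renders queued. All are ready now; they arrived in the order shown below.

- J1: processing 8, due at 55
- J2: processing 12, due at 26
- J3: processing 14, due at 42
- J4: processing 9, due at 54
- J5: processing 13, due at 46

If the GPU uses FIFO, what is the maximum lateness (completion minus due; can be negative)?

FIFO (arrival order): J1 J2 J3 J4 J5.
J1: 0→8, due 55, lateness -47
J2: 8→20, due 26, lateness -6
J3: 20→34, due 42, lateness -8
J4: 34→43, due 54, lateness -11
J5: 43→56, due 46, lateness 10
Maximum = 10.

10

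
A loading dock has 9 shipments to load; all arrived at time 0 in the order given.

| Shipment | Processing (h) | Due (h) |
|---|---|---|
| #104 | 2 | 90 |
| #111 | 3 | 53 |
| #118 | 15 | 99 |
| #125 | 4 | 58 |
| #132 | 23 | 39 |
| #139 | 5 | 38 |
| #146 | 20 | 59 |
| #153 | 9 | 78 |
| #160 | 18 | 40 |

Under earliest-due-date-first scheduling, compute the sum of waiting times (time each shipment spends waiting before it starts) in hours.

EDD (increasing due date): #139 #132 #160 #111 #125 #146 #153 #104 #118.
#139: waits 0, runs 0→5
#132: waits 5, runs 5→28
#160: waits 28, runs 28→46
#111: waits 46, runs 46→49
#125: waits 49, runs 49→53
#146: waits 53, runs 53→73
#153: waits 73, runs 73→82
#104: waits 82, runs 82→84
#118: waits 84, runs 84→99
Sum = 0+5+28+46+49+53+73+82+84 = 420.

420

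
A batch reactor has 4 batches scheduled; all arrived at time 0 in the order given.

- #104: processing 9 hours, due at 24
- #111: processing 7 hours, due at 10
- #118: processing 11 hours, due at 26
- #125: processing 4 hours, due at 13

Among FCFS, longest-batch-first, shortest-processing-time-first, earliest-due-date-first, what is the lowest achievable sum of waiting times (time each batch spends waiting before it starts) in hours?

FIFO (arrival order): #104 #111 #118 #125.
#104: waits 0, runs 0→9
#111: waits 9, runs 9→16
#118: waits 16, runs 16→27
#125: waits 27, runs 27→31
Sum = 0+9+16+27 = 52.
LPT (decreasing processing time): #118 #104 #111 #125.
#118: waits 0, runs 0→11
#104: waits 11, runs 11→20
#111: waits 20, runs 20→27
#125: waits 27, runs 27→31
Sum = 0+11+20+27 = 58.
SPT (increasing processing time): #125 #111 #104 #118.
#125: waits 0, runs 0→4
#111: waits 4, runs 4→11
#104: waits 11, runs 11→20
#118: waits 20, runs 20→31
Sum = 0+4+11+20 = 35.
EDD (increasing due date): #111 #125 #104 #118.
#111: waits 0, runs 0→7
#125: waits 7, runs 7→11
#104: waits 11, runs 11→20
#118: waits 20, runs 20→31
Sum = 0+7+11+20 = 38.
FIFO 52, LPT 58, SPT 35, EDD 38 → minimum 35.

35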